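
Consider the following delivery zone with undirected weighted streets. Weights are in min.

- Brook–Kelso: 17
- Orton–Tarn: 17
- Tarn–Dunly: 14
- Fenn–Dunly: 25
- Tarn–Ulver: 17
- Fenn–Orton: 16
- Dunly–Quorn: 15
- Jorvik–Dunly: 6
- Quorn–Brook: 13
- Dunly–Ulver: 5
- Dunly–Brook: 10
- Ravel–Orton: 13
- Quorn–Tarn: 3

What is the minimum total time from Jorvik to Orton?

37 min

Enumerating some paths:
Jorvik–Dunly–Tarn–Orton: 6+14+17 = 37
Jorvik–Dunly–Quorn–Tarn–Orton: 6+15+3+17 = 41
The minimum is 37 min via Jorvik–Dunly–Tarn–Orton.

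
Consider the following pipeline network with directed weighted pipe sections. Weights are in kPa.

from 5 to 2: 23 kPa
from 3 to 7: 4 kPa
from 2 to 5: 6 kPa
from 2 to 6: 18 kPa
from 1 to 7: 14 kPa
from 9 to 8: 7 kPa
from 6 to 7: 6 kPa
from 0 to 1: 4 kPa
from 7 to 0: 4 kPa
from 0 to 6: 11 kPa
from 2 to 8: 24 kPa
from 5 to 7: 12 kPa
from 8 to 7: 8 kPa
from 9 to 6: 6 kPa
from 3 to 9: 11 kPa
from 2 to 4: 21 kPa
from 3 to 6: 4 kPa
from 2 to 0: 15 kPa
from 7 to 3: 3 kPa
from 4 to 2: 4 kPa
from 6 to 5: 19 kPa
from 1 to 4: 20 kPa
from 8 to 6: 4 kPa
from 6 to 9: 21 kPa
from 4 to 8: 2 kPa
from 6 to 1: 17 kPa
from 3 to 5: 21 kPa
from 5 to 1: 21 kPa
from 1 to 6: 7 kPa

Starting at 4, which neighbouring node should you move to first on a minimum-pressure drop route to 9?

8

Enumerating some paths:
4 → 8 → 7 → 3 → 9: 2+8+3+11 = 24
4 → 8 → 6 → 7 → 3 → 9: 2+4+6+3+11 = 26
The minimum is 24 kPa via 4 → 8 → 7 → 3 → 9.
So from 4 the first move is to 8.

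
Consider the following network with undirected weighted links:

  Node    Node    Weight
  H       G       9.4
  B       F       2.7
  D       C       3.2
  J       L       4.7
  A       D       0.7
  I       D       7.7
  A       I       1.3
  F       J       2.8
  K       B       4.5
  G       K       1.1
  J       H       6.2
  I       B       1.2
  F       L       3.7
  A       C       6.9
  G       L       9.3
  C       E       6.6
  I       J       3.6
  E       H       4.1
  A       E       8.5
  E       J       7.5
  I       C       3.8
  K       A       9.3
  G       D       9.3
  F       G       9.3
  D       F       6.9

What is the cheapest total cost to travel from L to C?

11.4

Enumerating some paths:
L → J → I → C: 4.7+3.6+3.8 = 12.1
L → F → B → I → C: 3.7+2.7+1.2+3.8 = 11.4
Cheapest is L → F → B → I → C at 11.4.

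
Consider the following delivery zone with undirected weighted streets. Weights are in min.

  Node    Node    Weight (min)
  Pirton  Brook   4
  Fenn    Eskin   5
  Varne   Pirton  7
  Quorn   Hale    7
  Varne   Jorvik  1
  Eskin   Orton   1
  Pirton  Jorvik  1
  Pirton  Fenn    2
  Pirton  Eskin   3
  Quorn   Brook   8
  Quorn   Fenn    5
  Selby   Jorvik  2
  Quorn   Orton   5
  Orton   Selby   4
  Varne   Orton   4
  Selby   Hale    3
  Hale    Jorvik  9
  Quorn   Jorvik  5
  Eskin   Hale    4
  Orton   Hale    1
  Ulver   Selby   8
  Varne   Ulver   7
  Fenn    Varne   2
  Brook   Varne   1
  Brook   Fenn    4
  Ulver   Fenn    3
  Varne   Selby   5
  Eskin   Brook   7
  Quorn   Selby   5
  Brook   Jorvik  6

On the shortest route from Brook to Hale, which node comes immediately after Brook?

Varne

Compare a few routes:
Brook - Varne - Jorvik - Selby - Hale: 1+1+2+3 = 7
Brook - Varne - Orton - Hale: 1+4+1 = 6
Brook - Eskin - Orton - Hale: 7+1+1 = 9
Brook - Varne - Jorvik - Pirton - Eskin - Orton - Hale: 1+1+1+3+1+1 = 8
Cheapest is Brook - Varne - Orton - Hale at 6 min.
So from Brook the first move is to Varne.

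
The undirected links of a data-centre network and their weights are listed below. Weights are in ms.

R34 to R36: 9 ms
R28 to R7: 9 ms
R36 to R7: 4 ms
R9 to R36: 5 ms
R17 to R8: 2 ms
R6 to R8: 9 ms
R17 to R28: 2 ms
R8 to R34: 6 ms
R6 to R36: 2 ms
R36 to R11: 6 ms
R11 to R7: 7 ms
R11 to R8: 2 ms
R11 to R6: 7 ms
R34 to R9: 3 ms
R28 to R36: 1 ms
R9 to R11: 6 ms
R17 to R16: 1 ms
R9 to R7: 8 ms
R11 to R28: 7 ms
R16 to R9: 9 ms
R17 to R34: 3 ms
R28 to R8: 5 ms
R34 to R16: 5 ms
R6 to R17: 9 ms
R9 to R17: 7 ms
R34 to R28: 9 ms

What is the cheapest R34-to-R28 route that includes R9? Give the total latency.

9 ms

Best R34 to R9: R34 → R9 costing 3
Best R9 to R28: R9 → R36 → R28 costing 6
Total via R9: 3 + 6 = 9 ms.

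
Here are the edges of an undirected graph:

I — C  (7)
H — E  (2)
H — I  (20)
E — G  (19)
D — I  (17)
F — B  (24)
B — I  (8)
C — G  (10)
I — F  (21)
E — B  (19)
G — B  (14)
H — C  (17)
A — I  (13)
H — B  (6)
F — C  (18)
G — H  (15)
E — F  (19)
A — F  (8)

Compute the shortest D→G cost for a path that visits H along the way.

Best D to H: D → I → B → H costing 31
Shortest H→G: H → G = 15
Total via H: 31 + 15 = 46.

46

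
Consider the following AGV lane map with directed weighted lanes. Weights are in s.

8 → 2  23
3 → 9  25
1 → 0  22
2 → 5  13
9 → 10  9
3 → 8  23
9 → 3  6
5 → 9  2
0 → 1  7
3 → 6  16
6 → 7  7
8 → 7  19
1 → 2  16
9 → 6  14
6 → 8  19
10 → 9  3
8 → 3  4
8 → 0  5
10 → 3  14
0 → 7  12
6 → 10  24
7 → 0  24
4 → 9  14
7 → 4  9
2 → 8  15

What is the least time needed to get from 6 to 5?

55 s

Shortest distances from 6:
6: 0
7: 7  (via 6)
4: 16  (via 7)
8: 19  (via 6)
3: 23  (via 8)
0: 24  (via 8)
10: 24  (via 6)
9: 27  (via 10)
1: 31  (via 0)
2: 42  (via 8)
5: 55  (via 2)
Shortest route: 6–8–2–5 = 55 s.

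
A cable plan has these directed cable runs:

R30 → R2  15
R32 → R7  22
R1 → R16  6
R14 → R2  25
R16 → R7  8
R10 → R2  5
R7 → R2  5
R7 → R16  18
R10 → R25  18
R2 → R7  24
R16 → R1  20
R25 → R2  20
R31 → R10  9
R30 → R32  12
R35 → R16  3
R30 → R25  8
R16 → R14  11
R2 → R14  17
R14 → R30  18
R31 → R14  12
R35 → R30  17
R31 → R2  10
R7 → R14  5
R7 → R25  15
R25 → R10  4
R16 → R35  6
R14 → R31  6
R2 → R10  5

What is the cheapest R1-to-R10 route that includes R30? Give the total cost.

Best R1 to R30: R1 → R16 → R35 → R30 costing 29
Best R30 to R10: R30 → R25 → R10 costing 12
Total via R30: 29 + 12 = 41.

41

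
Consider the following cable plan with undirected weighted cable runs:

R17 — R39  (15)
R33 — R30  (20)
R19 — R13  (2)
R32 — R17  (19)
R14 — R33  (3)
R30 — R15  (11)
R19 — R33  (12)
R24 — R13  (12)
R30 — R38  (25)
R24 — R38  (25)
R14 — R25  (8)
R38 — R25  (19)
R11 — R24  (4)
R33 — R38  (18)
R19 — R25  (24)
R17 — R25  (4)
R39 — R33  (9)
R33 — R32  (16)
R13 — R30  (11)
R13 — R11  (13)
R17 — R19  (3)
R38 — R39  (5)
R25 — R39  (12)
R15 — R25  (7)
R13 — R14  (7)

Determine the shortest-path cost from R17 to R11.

18

Settle nodes by increasing distance from R17:
R17: 0
R19: 3  (via R17)
R25: 4  (via R17)
R13: 5  (via R19)
R15: 11  (via R25)
R14: 12  (via R25)
R33: 15  (via R19)
R39: 15  (via R17)
R30: 16  (via R13)
R24: 17  (via R13)
R11: 18  (via R13)
Shortest route: R17 → R19 → R13 → R11 = 18.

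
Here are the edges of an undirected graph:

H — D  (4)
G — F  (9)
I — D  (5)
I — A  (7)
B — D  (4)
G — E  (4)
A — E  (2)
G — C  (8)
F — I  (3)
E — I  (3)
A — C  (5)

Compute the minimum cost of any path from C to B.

Compare a few routes:
C - G - E - I - D - B: 8+4+3+5+4 = 24
C - G - F - I - D - B: 8+9+3+5+4 = 29
C - A - I - D - B: 5+7+5+4 = 21
C - A - E - I - D - B: 5+2+3+5+4 = 19
Cheapest is C - A - E - I - D - B at 19.

19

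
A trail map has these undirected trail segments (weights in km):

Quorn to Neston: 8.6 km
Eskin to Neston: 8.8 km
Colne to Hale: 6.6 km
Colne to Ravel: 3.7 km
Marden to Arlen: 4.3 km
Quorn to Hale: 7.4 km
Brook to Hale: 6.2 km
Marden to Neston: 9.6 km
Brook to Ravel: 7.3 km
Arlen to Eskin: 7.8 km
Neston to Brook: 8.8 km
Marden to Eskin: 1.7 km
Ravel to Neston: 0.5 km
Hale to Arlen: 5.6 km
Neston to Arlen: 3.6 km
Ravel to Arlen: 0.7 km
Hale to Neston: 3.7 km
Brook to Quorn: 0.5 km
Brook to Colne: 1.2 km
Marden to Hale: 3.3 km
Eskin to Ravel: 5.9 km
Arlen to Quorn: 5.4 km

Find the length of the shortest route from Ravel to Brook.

Shortest distances from Ravel:
Ravel: 0
Neston: 0.5  (via Ravel)
Arlen: 0.7  (via Ravel)
Colne: 3.7  (via Ravel)
Hale: 4.2  (via Neston)
Brook: 4.9  (via Colne)
Shortest route: Ravel → Colne → Brook = 4.9 km.

4.9 km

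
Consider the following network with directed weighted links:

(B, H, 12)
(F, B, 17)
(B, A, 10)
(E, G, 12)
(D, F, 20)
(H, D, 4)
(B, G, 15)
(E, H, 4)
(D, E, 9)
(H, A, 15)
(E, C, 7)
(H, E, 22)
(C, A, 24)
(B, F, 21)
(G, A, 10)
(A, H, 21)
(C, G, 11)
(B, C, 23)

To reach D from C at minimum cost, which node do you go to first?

Compare a few routes:
C - A - H - D: 24+21+4 = 49
C - G - A - H - D: 11+10+21+4 = 46
The minimum is 46 via C - G - A - H - D.
So from C the first move is to G.

G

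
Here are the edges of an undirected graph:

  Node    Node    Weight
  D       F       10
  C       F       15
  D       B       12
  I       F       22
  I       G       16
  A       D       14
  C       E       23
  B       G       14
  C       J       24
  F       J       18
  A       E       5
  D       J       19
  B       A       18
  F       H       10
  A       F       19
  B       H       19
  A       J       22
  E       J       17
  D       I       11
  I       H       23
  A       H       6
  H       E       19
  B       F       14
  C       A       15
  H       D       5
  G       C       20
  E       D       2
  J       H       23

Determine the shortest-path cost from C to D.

22

Shortest distances from C:
C: 0
A: 15  (via C)
F: 15  (via C)
E: 20  (via A)
G: 20  (via C)
H: 21  (via A)
D: 22  (via E)
Shortest route: C → A → E → D = 22.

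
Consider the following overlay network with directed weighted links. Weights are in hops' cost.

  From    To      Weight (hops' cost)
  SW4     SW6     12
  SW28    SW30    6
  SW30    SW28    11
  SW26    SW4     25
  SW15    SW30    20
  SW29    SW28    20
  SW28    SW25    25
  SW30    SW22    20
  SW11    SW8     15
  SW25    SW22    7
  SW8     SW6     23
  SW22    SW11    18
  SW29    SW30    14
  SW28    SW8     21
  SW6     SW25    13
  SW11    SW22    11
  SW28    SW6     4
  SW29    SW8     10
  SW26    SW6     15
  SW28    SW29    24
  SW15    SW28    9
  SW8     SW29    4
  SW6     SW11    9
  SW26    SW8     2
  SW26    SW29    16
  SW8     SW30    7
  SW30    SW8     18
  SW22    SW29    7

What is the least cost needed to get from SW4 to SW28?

Candidate routes:
SW4 - SW6 - SW11 - SW8 - SW30 - SW28: 12+9+15+7+11 = 54
SW4 - SW6 - SW25 - SW22 - SW29 - SW28: 12+13+7+7+20 = 59
The minimum is 54 hops' cost via SW4 - SW6 - SW11 - SW8 - SW30 - SW28.

54 hops' cost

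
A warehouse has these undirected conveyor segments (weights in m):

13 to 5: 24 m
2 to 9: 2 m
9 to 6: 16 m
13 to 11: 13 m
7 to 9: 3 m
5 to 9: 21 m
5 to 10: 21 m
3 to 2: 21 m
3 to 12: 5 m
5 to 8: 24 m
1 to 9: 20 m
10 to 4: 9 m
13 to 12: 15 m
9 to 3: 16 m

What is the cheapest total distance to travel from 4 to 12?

69 m

Running Dijkstra from 4:
4: 0
10: 9  (via 4)
5: 30  (via 10)
9: 51  (via 5)
2: 53  (via 9)
7: 54  (via 9)
8: 54  (via 5)
13: 54  (via 5)
3: 67  (via 9)
6: 67  (via 9)
11: 67  (via 13)
12: 69  (via 13)
Shortest route: 4 → 10 → 5 → 13 → 12 = 69 m.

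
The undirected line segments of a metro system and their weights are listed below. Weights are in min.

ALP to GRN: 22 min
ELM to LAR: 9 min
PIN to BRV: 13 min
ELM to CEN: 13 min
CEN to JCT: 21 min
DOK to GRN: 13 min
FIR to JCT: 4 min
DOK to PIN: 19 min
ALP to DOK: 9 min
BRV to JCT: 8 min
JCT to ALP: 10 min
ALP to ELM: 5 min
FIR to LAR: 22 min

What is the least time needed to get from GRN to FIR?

Running Dijkstra from GRN:
GRN: 0
DOK: 13  (via GRN)
ALP: 22  (via GRN)
ELM: 27  (via ALP)
JCT: 32  (via ALP)
PIN: 32  (via DOK)
LAR: 36  (via ELM)
FIR: 36  (via JCT)
Shortest route: GRN–ALP–JCT–FIR = 36 min.

36 min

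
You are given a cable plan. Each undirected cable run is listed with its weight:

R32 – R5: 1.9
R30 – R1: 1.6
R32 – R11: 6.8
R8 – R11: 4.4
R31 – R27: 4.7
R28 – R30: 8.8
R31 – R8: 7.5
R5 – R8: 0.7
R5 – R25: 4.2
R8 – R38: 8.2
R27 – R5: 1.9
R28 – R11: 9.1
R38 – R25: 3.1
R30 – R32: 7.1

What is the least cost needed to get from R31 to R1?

17.2

Shortest distances from R31:
R31: 0
R27: 4.7  (via R31)
R5: 6.6  (via R27)
R8: 7.3  (via R5)
R32: 8.5  (via R5)
R25: 10.8  (via R5)
R11: 11.7  (via R8)
R38: 13.9  (via R25)
R30: 15.6  (via R32)
R1: 17.2  (via R30)
Shortest route: R31–R27–R5–R32–R30–R1 = 17.2.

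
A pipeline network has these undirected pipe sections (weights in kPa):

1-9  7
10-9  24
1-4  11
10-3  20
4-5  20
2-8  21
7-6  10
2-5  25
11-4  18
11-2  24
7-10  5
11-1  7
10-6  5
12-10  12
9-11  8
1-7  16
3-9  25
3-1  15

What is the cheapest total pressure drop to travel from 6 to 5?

57 kPa

Enumerating some paths:
6 - 7 - 1 - 4 - 5: 10+16+11+20 = 57
6 - 10 - 9 - 1 - 4 - 5: 5+24+7+11+20 = 67
6 - 7 - 1 - 11 - 4 - 5: 10+16+7+18+20 = 71
6 - 10 - 3 - 1 - 4 - 5: 5+20+15+11+20 = 71
Cheapest is 6 - 7 - 1 - 4 - 5 at 57 kPa.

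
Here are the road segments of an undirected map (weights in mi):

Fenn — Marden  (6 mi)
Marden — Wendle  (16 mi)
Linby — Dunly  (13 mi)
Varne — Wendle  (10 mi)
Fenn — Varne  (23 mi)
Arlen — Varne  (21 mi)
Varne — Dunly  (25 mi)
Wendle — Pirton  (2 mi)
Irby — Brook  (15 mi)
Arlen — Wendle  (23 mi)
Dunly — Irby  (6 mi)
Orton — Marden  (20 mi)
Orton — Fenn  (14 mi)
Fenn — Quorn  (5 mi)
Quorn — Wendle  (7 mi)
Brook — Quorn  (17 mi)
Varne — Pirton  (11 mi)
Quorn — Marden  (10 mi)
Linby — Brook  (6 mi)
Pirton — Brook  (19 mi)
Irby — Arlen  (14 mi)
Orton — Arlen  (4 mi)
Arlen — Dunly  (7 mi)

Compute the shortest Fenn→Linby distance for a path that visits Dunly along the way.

38 mi

Shortest Fenn→Dunly: Fenn → Orton → Arlen → Dunly = 25
Shortest Dunly→Linby: Dunly → Linby = 13
Total via Dunly: 25 + 13 = 38 mi.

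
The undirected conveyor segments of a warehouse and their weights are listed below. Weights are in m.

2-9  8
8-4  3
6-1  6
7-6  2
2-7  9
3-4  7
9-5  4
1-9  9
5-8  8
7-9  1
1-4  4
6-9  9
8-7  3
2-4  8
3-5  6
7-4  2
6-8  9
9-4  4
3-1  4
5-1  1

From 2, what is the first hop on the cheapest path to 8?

4

Candidate routes:
2–4–8: 8+3 = 11
2–9–7–8: 8+1+3 = 12
2–7–8: 9+3 = 12
Cheapest is 2–4–8 at 11 m.
So from 2 the first move is to 4.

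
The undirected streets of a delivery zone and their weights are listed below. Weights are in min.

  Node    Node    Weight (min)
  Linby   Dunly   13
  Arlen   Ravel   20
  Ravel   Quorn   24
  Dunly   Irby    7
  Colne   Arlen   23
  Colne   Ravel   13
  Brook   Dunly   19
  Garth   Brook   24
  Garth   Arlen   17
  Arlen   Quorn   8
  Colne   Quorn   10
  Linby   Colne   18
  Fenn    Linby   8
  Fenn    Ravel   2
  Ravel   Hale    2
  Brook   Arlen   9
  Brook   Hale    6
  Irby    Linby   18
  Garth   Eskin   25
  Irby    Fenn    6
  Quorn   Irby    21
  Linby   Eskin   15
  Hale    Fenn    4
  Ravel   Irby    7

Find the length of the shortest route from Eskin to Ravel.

Enumerating some paths:
Eskin - Linby - Fenn - Ravel: 15+8+2 = 25
Eskin - Linby - Fenn - Hale - Ravel: 15+8+4+2 = 29
Eskin - Linby - Fenn - Irby - Ravel: 15+8+6+7 = 36
The minimum is 25 min via Eskin - Linby - Fenn - Ravel.

25 min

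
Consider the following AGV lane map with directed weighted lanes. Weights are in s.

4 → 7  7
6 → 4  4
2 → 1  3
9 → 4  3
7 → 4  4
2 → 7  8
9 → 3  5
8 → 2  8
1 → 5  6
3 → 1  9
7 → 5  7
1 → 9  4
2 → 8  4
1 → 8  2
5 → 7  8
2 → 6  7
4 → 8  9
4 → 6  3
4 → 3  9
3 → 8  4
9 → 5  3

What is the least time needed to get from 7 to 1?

22 s

Settle nodes by increasing distance from 7:
7: 0
4: 4  (via 7)
5: 7  (via 7)
6: 7  (via 4)
3: 13  (via 4)
8: 13  (via 4)
2: 21  (via 8)
1: 22  (via 3)
Shortest route: 7 → 4 → 3 → 1 = 22 s.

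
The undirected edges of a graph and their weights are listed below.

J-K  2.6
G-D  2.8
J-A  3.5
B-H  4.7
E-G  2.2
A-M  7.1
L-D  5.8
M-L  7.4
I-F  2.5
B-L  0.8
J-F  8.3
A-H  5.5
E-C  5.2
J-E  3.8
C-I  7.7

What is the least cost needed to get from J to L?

Shortest distances from J:
J: 0
K: 2.6  (via J)
A: 3.5  (via J)
E: 3.8  (via J)
G: 6  (via E)
F: 8.3  (via J)
D: 8.8  (via G)
C: 9  (via E)
H: 9  (via A)
M: 10.6  (via A)
I: 10.8  (via F)
B: 13.7  (via H)
L: 14.5  (via B)
Shortest route: J → A → H → B → L = 14.5.

14.5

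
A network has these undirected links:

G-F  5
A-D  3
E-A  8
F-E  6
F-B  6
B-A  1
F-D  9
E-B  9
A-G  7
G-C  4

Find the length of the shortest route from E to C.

Enumerating some paths:
E–B–A–G–C: 9+1+7+4 = 21
E–F–G–C: 6+5+4 = 15
E–B–F–G–C: 9+6+5+4 = 24
E–A–G–C: 8+7+4 = 19
Cheapest is E–F–G–C at 15.

15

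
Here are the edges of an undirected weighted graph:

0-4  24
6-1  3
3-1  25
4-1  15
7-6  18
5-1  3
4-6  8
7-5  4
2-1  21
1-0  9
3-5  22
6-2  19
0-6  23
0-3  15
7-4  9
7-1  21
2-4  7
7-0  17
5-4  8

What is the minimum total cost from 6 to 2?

Running Dijkstra from 6:
6: 0
1: 3  (via 6)
5: 6  (via 1)
4: 8  (via 6)
7: 10  (via 5)
0: 12  (via 1)
2: 15  (via 4)
Shortest route: 6–4–2 = 15.

15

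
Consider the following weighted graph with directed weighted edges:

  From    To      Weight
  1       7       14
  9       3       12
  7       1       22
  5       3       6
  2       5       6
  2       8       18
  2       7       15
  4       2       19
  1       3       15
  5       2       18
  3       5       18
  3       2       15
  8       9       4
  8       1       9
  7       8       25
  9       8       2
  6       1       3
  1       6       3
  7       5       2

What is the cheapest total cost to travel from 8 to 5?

Settle nodes by increasing distance from 8:
8: 0
9: 4  (via 8)
1: 9  (via 8)
6: 12  (via 1)
3: 16  (via 9)
7: 23  (via 1)
5: 25  (via 7)
Shortest route: 8 → 1 → 7 → 5 = 25.

25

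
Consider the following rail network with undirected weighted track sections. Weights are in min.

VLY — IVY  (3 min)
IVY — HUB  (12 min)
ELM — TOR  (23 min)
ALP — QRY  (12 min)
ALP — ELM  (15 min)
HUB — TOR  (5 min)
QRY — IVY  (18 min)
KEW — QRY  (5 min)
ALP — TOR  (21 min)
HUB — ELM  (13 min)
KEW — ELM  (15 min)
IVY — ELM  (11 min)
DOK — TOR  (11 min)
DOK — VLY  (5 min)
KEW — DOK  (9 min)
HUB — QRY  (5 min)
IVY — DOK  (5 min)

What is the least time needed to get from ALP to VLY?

29 min

Running Dijkstra from ALP:
ALP: 0
QRY: 12  (via ALP)
ELM: 15  (via ALP)
KEW: 17  (via QRY)
HUB: 17  (via QRY)
TOR: 21  (via ALP)
IVY: 26  (via ELM)
DOK: 26  (via KEW)
VLY: 29  (via IVY)
Shortest route: ALP → ELM → IVY → VLY = 29 min.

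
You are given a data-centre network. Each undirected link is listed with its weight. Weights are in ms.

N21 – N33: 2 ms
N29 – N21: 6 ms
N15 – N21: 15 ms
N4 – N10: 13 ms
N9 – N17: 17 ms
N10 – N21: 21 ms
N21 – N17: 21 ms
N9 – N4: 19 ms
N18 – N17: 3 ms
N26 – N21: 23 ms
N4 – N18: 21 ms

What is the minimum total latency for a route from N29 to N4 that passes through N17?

51 ms

Best N29 to N17: N29–N21–N17 costing 27
Best N17 to N4: N17–N18–N4 costing 24
Total via N17: 27 + 24 = 51 ms.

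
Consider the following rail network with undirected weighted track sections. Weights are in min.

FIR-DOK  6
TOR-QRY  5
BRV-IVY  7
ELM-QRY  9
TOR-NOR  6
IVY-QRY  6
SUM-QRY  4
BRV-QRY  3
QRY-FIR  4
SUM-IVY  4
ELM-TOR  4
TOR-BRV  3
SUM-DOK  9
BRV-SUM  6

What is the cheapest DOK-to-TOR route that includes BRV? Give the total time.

16 min

Best DOK to BRV: DOK–FIR–QRY–BRV costing 13
Best BRV to TOR: BRV–TOR costing 3
Total via BRV: 13 + 3 = 16 min.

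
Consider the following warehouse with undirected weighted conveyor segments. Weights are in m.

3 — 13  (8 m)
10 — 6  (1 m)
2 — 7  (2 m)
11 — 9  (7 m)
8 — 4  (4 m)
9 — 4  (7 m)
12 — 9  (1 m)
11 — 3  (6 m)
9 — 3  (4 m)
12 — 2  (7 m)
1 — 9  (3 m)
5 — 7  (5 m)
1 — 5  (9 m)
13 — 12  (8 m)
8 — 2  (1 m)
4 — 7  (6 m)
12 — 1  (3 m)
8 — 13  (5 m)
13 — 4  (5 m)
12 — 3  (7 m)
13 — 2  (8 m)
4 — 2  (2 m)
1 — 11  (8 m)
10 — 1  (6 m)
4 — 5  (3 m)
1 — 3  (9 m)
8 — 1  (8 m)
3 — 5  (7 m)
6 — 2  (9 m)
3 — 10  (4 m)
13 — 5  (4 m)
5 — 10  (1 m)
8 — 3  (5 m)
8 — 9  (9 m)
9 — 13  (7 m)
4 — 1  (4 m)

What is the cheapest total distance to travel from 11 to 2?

12 m

Compare a few routes:
11–9–12–2: 7+1+7 = 15
11–3–8–2: 6+5+1 = 12
11–1–4–2: 8+4+2 = 14
Cheapest is 11–3–8–2 at 12 m.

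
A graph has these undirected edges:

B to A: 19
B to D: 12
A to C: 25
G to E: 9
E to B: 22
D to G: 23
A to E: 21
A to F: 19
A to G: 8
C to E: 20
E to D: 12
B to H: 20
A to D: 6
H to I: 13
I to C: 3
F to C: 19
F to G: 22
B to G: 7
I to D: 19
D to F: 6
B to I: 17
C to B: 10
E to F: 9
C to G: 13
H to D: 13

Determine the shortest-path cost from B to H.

Candidate routes:
B - H: 20 = 20
B - C - I - H: 10+3+13 = 26
B - D - H: 12+13 = 25
The minimum is 20 via B - H.

20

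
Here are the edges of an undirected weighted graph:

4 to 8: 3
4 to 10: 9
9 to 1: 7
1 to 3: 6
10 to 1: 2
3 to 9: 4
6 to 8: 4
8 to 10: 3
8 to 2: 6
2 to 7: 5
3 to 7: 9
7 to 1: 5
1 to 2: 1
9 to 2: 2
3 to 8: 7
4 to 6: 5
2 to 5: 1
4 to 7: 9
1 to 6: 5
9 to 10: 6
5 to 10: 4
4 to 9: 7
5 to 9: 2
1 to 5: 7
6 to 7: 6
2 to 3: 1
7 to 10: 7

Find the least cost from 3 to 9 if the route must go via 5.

4

Shortest 3→5: 3–2–5 = 2
Best 5 to 9: 5–9 costing 2
Total via 5: 2 + 2 = 4.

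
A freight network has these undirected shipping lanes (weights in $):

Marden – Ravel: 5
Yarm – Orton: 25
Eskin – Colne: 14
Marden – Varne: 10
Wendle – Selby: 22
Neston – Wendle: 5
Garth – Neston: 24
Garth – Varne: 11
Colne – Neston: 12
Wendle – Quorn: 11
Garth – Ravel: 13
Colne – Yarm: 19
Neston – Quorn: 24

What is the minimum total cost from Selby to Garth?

$51

Enumerating some paths:
Selby - Wendle - Neston - Garth: 22+5+24 = 51
Selby - Wendle - Quorn - Neston - Garth: 22+11+24+24 = 81
Cheapest is Selby - Wendle - Neston - Garth at $51.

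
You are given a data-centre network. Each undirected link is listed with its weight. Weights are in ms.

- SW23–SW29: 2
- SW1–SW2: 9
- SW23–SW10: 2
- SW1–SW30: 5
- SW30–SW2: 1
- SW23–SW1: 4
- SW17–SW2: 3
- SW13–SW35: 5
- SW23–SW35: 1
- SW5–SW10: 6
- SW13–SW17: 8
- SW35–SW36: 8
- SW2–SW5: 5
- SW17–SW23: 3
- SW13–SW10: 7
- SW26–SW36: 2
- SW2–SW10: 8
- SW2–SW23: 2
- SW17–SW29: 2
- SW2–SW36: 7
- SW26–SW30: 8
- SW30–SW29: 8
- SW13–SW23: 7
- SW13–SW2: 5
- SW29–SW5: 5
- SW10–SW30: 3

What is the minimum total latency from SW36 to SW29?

11 ms

Compare a few routes:
SW36–SW2–SW17–SW29: 7+3+2 = 12
SW36–SW2–SW23–SW17–SW29: 7+2+3+2 = 14
SW36–SW2–SW23–SW29: 7+2+2 = 11
SW36–SW35–SW23–SW17–SW29: 8+1+3+2 = 14
Cheapest is SW36–SW2–SW23–SW29 at 11 ms.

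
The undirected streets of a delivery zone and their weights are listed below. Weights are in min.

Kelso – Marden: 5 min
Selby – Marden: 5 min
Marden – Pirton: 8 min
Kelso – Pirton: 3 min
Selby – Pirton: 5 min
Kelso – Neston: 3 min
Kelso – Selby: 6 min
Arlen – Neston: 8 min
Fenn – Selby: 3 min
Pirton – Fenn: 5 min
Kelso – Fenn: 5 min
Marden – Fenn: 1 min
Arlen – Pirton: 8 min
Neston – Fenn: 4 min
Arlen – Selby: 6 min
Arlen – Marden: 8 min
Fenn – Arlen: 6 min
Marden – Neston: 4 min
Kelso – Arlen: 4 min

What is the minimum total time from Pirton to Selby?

5 min

Candidate routes:
Pirton–Fenn–Selby: 5+3 = 8
Pirton–Kelso–Selby: 3+6 = 9
Pirton–Fenn–Marden–Selby: 5+1+5 = 11
Pirton–Selby: 5 = 5
The minimum is 5 min via Pirton–Selby.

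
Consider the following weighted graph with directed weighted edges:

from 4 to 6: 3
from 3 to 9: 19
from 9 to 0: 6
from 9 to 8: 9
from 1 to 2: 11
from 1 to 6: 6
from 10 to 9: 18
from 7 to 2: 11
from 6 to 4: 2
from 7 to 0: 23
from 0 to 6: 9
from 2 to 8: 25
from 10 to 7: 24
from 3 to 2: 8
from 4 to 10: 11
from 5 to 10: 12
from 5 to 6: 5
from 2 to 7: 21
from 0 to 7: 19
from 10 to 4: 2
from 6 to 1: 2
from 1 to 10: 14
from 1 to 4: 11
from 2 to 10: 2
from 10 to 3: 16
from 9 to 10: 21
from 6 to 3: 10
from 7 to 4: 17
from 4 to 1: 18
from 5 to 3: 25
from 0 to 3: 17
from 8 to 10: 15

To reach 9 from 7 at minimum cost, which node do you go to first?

2

Candidate routes:
7 → 2 → 10 → 4 → 6 → 3 → 9: 11+2+2+3+10+19 = 47
7 → 4 → 10 → 9: 17+11+18 = 46
7 → 2 → 10 → 3 → 9: 11+2+16+19 = 48
7 → 2 → 10 → 9: 11+2+18 = 31
The minimum is 31 via 7 → 2 → 10 → 9.
So from 7 the first move is to 2.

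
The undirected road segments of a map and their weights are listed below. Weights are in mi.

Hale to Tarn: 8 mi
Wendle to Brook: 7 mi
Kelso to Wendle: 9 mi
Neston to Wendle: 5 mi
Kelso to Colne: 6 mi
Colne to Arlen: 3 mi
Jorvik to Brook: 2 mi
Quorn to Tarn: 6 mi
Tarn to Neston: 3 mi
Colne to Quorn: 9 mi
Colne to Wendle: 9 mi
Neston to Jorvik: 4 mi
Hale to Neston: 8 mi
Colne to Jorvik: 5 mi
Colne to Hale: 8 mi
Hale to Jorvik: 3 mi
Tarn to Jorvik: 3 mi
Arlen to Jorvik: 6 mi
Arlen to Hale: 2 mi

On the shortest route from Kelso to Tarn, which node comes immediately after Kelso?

Colne

Candidate routes:
Kelso → Wendle → Neston → Tarn: 9+5+3 = 17
Kelso → Colne → Jorvik → Tarn: 6+5+3 = 14
Kelso → Colne → Arlen → Jorvik → Tarn: 6+3+6+3 = 18
Kelso → Colne → Arlen → Hale → Jorvik → Tarn: 6+3+2+3+3 = 17
Cheapest is Kelso → Colne → Jorvik → Tarn at 14 mi.
So from Kelso the first move is to Colne.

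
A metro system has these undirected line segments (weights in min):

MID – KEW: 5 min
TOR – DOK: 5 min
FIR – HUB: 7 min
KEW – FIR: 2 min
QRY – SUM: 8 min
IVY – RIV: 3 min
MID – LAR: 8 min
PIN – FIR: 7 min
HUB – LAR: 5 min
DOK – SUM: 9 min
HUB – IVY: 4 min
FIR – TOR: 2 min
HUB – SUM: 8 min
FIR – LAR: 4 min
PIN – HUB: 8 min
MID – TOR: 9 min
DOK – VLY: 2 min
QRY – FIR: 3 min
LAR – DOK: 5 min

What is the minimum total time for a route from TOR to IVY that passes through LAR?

15 min

Best TOR to LAR: TOR → FIR → LAR costing 6
Best LAR to IVY: LAR → HUB → IVY costing 9
Total via LAR: 6 + 9 = 15 min.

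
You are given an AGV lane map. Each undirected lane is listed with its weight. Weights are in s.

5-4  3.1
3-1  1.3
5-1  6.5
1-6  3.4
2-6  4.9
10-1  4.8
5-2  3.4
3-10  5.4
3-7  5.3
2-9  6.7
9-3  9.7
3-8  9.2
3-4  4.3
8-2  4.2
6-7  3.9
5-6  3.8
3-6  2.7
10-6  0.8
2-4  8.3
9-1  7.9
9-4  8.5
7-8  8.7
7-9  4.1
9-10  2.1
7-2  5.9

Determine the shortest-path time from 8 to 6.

Running Dijkstra from 8:
8: 0
2: 4.2  (via 8)
5: 7.6  (via 2)
7: 8.7  (via 8)
6: 9.1  (via 2)
Shortest route: 8–2–6 = 9.1 s.

9.1 s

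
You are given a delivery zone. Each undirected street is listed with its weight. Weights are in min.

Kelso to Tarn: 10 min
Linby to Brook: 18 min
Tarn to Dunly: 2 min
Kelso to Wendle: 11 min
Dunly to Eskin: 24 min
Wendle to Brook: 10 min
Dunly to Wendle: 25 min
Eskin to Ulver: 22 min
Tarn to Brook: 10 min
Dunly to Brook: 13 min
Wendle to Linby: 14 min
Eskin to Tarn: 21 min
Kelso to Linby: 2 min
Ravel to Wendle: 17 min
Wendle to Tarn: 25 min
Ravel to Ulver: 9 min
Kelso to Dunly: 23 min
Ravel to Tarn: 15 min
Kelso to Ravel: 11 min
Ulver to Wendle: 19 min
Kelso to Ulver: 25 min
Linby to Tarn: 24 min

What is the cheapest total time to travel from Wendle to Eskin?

41 min

Settle nodes by increasing distance from Wendle:
Wendle: 0
Brook: 10  (via Wendle)
Kelso: 11  (via Wendle)
Linby: 13  (via Kelso)
Ravel: 17  (via Wendle)
Ulver: 19  (via Wendle)
Tarn: 20  (via Brook)
Dunly: 22  (via Tarn)
Eskin: 41  (via Ulver)
Shortest route: Wendle → Ulver → Eskin = 41 min.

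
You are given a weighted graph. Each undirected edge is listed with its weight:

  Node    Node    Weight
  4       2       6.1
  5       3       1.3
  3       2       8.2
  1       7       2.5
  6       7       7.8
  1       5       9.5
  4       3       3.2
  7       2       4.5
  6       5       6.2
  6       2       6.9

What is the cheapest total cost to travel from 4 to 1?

13.1

Shortest distances from 4:
4: 0
3: 3.2  (via 4)
5: 4.5  (via 3)
2: 6.1  (via 4)
7: 10.6  (via 2)
6: 10.7  (via 5)
1: 13.1  (via 7)
Shortest route: 4 → 2 → 7 → 1 = 13.1.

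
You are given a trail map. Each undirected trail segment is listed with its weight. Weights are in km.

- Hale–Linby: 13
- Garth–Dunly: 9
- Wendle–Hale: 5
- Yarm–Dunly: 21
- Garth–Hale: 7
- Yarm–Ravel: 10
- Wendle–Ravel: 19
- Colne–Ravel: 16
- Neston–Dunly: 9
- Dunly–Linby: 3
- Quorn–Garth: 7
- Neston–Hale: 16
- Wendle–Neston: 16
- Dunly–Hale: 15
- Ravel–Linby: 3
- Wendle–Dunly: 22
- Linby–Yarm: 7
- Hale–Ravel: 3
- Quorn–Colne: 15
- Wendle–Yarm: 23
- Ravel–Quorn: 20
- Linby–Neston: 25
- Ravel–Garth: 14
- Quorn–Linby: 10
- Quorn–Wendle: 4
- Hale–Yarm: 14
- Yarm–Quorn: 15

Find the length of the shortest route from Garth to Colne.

Settle nodes by increasing distance from Garth:
Garth: 0
Quorn: 7  (via Garth)
Hale: 7  (via Garth)
Dunly: 9  (via Garth)
Ravel: 10  (via Hale)
Wendle: 11  (via Quorn)
Linby: 12  (via Dunly)
Neston: 18  (via Dunly)
Yarm: 19  (via Linby)
Colne: 22  (via Quorn)
Shortest route: Garth–Quorn–Colne = 22 km.

22 km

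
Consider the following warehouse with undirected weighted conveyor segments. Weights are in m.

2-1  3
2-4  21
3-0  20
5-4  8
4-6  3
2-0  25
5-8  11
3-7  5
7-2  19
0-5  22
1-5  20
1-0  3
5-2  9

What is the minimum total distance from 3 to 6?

Compare a few routes:
3–0–1–2–5–4–6: 20+3+3+9+8+3 = 46
3–7–2–4–6: 5+19+21+3 = 48
3–7–2–5–4–6: 5+19+9+8+3 = 44
The minimum is 44 m via 3–7–2–5–4–6.

44 m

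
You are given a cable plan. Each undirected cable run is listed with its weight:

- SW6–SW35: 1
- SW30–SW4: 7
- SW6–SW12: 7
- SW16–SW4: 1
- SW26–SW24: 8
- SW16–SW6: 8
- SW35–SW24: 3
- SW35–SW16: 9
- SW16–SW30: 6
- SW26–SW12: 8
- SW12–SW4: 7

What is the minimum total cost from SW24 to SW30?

Running Dijkstra from SW24:
SW24: 0
SW35: 3  (via SW24)
SW6: 4  (via SW35)
SW26: 8  (via SW24)
SW12: 11  (via SW6)
SW16: 12  (via SW35)
SW4: 13  (via SW16)
SW30: 18  (via SW16)
Shortest route: SW24 → SW35 → SW16 → SW30 = 18.

18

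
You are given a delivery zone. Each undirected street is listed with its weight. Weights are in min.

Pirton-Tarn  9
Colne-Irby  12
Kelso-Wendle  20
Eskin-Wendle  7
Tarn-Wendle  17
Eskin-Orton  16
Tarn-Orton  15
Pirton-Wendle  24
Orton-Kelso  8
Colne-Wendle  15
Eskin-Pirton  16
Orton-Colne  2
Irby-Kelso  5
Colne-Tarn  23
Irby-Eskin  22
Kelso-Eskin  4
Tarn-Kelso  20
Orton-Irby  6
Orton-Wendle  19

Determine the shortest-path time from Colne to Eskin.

Settle nodes by increasing distance from Colne:
Colne: 0
Orton: 2  (via Colne)
Irby: 8  (via Orton)
Kelso: 10  (via Orton)
Eskin: 14  (via Kelso)
Shortest route: Colne–Orton–Kelso–Eskin = 14 min.

14 min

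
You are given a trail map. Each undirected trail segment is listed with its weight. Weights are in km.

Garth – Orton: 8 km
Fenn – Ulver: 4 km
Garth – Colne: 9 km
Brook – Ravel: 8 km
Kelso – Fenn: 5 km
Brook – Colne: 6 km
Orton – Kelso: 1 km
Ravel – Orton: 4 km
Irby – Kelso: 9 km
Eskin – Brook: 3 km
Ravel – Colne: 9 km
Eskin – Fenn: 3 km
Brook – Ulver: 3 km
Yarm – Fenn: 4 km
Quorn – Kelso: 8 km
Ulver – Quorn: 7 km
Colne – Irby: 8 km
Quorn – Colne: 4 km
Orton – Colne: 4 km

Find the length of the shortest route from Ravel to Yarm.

14 km

Running Dijkstra from Ravel:
Ravel: 0
Orton: 4  (via Ravel)
Kelso: 5  (via Orton)
Colne: 8  (via Orton)
Brook: 8  (via Ravel)
Fenn: 10  (via Kelso)
Ulver: 11  (via Brook)
Eskin: 11  (via Brook)
Quorn: 12  (via Colne)
Garth: 12  (via Orton)
Irby: 14  (via Kelso)
Yarm: 14  (via Fenn)
Shortest route: Ravel–Orton–Kelso–Fenn–Yarm = 14 km.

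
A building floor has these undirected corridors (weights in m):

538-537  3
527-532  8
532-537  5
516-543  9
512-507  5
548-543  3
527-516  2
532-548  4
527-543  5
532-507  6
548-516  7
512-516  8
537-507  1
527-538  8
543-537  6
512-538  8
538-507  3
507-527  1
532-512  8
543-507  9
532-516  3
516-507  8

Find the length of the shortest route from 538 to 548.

12 m

Running Dijkstra from 538:
538: 0
537: 3  (via 538)
507: 3  (via 538)
527: 4  (via 507)
516: 6  (via 527)
512: 8  (via 538)
532: 8  (via 537)
543: 9  (via 537)
548: 12  (via 532)
Shortest route: 538 → 537 → 532 → 548 = 12 m.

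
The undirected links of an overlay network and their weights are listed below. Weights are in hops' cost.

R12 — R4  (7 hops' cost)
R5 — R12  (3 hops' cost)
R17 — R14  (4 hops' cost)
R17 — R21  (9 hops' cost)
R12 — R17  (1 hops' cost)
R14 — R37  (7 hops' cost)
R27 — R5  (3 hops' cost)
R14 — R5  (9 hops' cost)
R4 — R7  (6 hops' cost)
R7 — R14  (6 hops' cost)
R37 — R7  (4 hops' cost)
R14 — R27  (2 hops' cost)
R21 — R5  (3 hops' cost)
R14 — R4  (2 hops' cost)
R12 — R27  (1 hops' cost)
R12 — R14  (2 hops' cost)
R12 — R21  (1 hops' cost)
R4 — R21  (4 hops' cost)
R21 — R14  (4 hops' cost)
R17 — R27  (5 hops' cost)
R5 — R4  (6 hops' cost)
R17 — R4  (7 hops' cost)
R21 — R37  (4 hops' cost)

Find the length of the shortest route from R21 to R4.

4 hops' cost

Running Dijkstra from R21:
R21: 0
R12: 1  (via R21)
R17: 2  (via R12)
R27: 2  (via R12)
R5: 3  (via R21)
R14: 3  (via R12)
R4: 4  (via R21)
Shortest route: R21–R4 = 4 hops' cost.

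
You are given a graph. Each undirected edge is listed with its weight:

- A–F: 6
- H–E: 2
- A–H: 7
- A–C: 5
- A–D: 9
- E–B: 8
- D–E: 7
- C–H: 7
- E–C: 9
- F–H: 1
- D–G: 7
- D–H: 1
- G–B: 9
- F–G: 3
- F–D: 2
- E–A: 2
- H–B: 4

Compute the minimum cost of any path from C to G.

11

Candidate routes:
C → H → D → F → G: 7+1+2+3 = 13
C → H → F → G: 7+1+3 = 11
The minimum is 11 via C → H → F → G.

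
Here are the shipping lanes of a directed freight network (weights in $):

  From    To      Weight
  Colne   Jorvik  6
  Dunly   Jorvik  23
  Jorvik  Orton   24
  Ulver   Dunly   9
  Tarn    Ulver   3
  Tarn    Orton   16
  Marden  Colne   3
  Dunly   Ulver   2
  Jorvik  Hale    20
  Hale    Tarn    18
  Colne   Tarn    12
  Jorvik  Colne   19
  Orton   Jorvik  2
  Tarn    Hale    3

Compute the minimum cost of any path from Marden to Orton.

$31

Settle nodes by increasing distance from Marden:
Marden: 0
Colne: 3  (via Marden)
Jorvik: 9  (via Colne)
Tarn: 15  (via Colne)
Ulver: 18  (via Tarn)
Hale: 18  (via Tarn)
Dunly: 27  (via Ulver)
Orton: 31  (via Tarn)
Shortest route: Marden → Colne → Tarn → Orton = $31.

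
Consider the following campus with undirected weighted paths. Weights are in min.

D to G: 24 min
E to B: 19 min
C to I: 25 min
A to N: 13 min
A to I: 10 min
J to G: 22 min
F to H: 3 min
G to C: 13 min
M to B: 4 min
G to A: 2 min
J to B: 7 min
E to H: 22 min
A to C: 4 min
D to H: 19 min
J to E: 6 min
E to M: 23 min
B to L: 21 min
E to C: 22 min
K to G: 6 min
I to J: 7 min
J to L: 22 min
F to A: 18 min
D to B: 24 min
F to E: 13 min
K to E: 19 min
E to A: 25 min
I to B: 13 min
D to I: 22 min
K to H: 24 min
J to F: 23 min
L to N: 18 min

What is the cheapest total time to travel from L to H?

44 min

Enumerating some paths:
L - J - F - H: 22+23+3 = 48
L - J - E - F - H: 22+6+13+3 = 44
The minimum is 44 min via L - J - E - F - H.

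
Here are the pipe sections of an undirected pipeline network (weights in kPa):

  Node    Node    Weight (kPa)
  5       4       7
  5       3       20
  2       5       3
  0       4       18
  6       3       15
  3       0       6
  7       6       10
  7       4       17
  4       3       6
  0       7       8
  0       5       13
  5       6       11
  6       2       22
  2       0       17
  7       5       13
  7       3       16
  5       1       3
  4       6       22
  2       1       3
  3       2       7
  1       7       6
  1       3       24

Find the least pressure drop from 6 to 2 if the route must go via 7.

Shortest 6→7: 6–7 = 10
Shortest 7→2: 7–1–2 = 9
Total via 7: 10 + 9 = 19 kPa.

19 kPa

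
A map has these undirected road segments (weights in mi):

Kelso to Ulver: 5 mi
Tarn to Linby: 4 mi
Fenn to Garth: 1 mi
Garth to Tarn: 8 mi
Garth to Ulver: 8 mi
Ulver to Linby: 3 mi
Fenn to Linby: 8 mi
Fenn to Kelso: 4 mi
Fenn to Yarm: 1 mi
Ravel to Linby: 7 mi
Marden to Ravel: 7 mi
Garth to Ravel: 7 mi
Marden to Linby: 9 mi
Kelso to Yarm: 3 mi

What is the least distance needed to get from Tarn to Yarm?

Running Dijkstra from Tarn:
Tarn: 0
Linby: 4  (via Tarn)
Ulver: 7  (via Linby)
Garth: 8  (via Tarn)
Fenn: 9  (via Garth)
Yarm: 10  (via Fenn)
Shortest route: Tarn–Garth–Fenn–Yarm = 10 mi.

10 mi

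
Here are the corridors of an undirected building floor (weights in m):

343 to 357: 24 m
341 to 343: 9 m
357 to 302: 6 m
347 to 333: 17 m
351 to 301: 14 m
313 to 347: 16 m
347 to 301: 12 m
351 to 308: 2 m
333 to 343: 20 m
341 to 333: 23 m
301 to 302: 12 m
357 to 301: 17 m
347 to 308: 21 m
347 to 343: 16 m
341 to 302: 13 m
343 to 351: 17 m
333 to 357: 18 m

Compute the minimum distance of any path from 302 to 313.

Shortest distances from 302:
302: 0
357: 6  (via 302)
301: 12  (via 302)
341: 13  (via 302)
343: 22  (via 341)
333: 24  (via 357)
347: 24  (via 301)
351: 26  (via 301)
308: 28  (via 351)
313: 40  (via 347)
Shortest route: 302–301–347–313 = 40 m.

40 m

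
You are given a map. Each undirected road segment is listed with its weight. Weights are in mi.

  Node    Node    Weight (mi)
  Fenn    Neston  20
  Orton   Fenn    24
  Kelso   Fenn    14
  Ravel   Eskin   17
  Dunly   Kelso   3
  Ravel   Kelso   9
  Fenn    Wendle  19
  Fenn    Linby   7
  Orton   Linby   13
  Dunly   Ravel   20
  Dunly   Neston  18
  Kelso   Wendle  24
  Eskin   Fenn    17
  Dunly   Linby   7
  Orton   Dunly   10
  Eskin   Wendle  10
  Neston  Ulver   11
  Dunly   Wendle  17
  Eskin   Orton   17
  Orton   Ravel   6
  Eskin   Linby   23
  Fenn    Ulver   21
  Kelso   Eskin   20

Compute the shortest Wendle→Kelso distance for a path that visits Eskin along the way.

30 mi

Best Wendle to Eskin: Wendle → Eskin costing 10
Shortest Eskin→Kelso: Eskin → Kelso = 20
Total via Eskin: 10 + 20 = 30 mi.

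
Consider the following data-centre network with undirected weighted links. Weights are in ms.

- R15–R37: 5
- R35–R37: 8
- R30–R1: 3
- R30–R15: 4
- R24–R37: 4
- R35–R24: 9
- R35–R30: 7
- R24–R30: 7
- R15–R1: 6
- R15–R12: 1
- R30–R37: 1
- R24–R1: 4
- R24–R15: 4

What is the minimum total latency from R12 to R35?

12 ms

Compare a few routes:
R12 - R15 - R30 - R35: 1+4+7 = 12
R12 - R15 - R37 - R30 - R35: 1+5+1+7 = 14
R12 - R15 - R37 - R35: 1+5+8 = 14
The minimum is 12 ms via R12 - R15 - R30 - R35.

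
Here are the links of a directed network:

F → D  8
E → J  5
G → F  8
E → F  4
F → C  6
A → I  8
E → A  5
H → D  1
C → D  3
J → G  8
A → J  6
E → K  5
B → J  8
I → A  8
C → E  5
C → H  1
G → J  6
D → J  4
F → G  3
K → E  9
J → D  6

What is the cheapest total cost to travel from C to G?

12

Compare a few routes:
C → H → D → J → G: 1+1+4+8 = 14
C → E → F → G: 5+4+3 = 12
C → D → J → G: 3+4+8 = 15
Cheapest is C → E → F → G at 12.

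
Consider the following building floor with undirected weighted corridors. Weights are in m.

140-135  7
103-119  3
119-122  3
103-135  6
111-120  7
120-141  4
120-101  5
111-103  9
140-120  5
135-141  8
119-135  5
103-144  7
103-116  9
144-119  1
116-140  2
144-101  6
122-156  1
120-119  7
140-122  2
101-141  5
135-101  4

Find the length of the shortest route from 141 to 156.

Candidate routes:
141 - 120 - 140 - 122 - 156: 4+5+2+1 = 12
141 - 101 - 144 - 119 - 122 - 156: 5+6+1+3+1 = 16
141 - 120 - 119 - 122 - 156: 4+7+3+1 = 15
Cheapest is 141 - 120 - 140 - 122 - 156 at 12 m.

12 m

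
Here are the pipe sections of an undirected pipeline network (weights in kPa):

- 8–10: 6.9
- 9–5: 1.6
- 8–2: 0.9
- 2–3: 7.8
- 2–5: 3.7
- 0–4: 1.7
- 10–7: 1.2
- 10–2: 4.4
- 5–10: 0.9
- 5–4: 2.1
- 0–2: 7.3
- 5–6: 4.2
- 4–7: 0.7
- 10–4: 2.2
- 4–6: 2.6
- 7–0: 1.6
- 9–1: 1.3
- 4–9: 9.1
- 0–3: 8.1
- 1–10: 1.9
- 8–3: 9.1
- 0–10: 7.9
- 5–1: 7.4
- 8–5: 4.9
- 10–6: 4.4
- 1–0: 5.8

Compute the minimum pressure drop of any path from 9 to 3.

Enumerating some paths:
9 → 5 → 4 → 0 → 3: 1.6+2.1+1.7+8.1 = 13.5
9 → 5 → 10 → 7 → 0 → 3: 1.6+0.9+1.2+1.6+8.1 = 13.4
9 → 5 → 2 → 3: 1.6+3.7+7.8 = 13.1
The minimum is 13.1 kPa via 9 → 5 → 2 → 3.

13.1 kPa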